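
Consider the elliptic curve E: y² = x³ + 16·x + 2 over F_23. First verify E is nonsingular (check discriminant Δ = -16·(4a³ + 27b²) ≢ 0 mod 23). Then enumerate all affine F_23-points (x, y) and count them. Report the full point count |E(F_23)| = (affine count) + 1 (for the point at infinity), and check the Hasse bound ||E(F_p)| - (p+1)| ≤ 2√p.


Affine points = {(0, 5), (0, 18), (3, 10), (3, 13), (5, 0), (9, 1), (9, 22), (10, 9), (10, 14), (12, 6), (12, 17), (14, 7), (14, 16), (15, 11), (15, 12), (17, 9), (17, 14), (18, 2), (18, 21), (19, 9), (19, 14), (21, 10), (21, 13), (22, 10), (22, 13)}; affine count = 25; |E(F_23)| = 26.

Discriminant check: Δ ∝ 4a³ + 27b² = 4·16³ + 27·2² = 4·4096 + 27·4 ≡ 1 (mod 23). Nonzero ⇒ E is nonsingular.
For each x ∈ F_23, compute rhs = x³ + 16·x + 2 mod 23, then count y ∈ F_23 with y² ≡ rhs.
  x = 0: rhs = 2, matching y values: 5, 18 (2 points).
  x = 1: rhs = 19, matching y values: none (0 points).
  x = 2: rhs = 19, matching y values: none (0 points).
  x = 3: rhs = 8, matching y values: 10, 13 (2 points).
  x = 4: rhs = 15, matching y values: none (0 points).
  x = 5: rhs = 0, matching y values: 0 (1 points).
  x = 6: rhs = 15, matching y values: none (0 points).
  x = 7: rhs = 20, matching y values: none (0 points).
  x = 8: rhs = 21, matching y values: none (0 points).
  x = 9: rhs = 1, matching y values: 1, 22 (2 points).
  x = 10: rhs = 12, matching y values: 9, 14 (2 points).
  x = 11: rhs = 14, matching y values: none (0 points).
  x = 12: rhs = 13, matching y values: 6, 17 (2 points).
  x = 13: rhs = 15, matching y values: none (0 points).
  x = 14: rhs = 3, matching y values: 7, 16 (2 points).
  x = 15: rhs = 6, matching y values: 11, 12 (2 points).
  x = 16: rhs = 7, matching y values: none (0 points).
  x = 17: rhs = 12, matching y values: 9, 14 (2 points).
  x = 18: rhs = 4, matching y values: 2, 21 (2 points).
  x = 19: rhs = 12, matching y values: 9, 14 (2 points).
  x = 20: rhs = 19, matching y values: none (0 points).
  x = 21: rhs = 8, matching y values: 10, 13 (2 points).
  x = 22: rhs = 8, matching y values: 10, 13 (2 points).
Total affine count: 25.
Full point count |E(F_23)| = 25 + 1 = 26.
Hasse bound: |26 − (23+1)| = |2| = 2 ≤ 2√23 ≈ 9.5917 ✓.


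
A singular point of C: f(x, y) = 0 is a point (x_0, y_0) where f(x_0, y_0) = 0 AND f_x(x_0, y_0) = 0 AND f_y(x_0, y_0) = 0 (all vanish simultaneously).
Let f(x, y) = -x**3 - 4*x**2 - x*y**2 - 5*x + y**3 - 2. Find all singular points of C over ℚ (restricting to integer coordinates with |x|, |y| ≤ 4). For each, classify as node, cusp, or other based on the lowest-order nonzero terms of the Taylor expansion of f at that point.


Singular points: {(-1, 0)}; classification: node.

Compute partial derivatives:
  f_x = -3*x**2 - 8*x - y**2 - 5.
  f_y = -2*x*y + 3*y**2.
Scan x_0 ∈ {−4, ..., 4}. For each x_0, f_y(x_0, y) is a polynomial in y; find its integer roots y ∈ {−4, ..., 4}, then test f_x and f at those candidates.
  x = -4: f_y(-4, y) = 3*y**2 + 8*y; vanishes at y ∈ {0}. (-4, 0): f_x = -21 ≠ 0.
  x = -3: f_y(-3, y) = 3*y**2 + 6*y; vanishes at y ∈ {-2, 0}. (-3, -2): f_x = -12 ≠ 0; (-3, 0): f_x = -8 ≠ 0.
  x = -2: f_y(-2, y) = 3*y**2 + 4*y; vanishes at y ∈ {0}. (-2, 0): f_x = -1 ≠ 0.
  x = -1: f_y(-1, y) = 3*y**2 + 2*y; vanishes at y ∈ {0}. (-1, 0): f_x = 0, f = 0 — SINGULAR.
  x = 0: f_y(0, y) = 3*y**2; vanishes at y ∈ {0}. (0, 0): f_x = -5 ≠ 0.
  x = 1: f_y(1, y) = 3*y**2 - 2*y; vanishes at y ∈ {0}. (1, 0): f_x = -16 ≠ 0.
  x = 2: f_y(2, y) = 3*y**2 - 4*y; vanishes at y ∈ {0}. (2, 0): f_x = -33 ≠ 0.
  x = 3: f_y(3, y) = 3*y**2 - 6*y; vanishes at y ∈ {0, 2}. (3, 0): f_x = -56 ≠ 0; (3, 2): f_x = -60 ≠ 0.
  x = 4: f_y(4, y) = 3*y**2 - 8*y; vanishes at y ∈ {0}. (4, 0): f_x = -85 ≠ 0.
Only singular point on the grid: (-1, 0).
Classify: substitute x = -1 + u, y = 0 + v and expand: f = -u**3 - u**2 - u*v**2 + v**3 + v**2.
No constant or linear terms (consistent with a singular point). Quadratic part: -u**2 + v**2. Cubic part: -u**3 - u*v**2 + v**3.
The quadratic part v**2 - u**2 = (v − u)(v + u) splits into two distinct linear factors, so there are two distinct tangent lines y − 0 = ±(x − -1) — this is a node (ordinary double point).
Classification: node.


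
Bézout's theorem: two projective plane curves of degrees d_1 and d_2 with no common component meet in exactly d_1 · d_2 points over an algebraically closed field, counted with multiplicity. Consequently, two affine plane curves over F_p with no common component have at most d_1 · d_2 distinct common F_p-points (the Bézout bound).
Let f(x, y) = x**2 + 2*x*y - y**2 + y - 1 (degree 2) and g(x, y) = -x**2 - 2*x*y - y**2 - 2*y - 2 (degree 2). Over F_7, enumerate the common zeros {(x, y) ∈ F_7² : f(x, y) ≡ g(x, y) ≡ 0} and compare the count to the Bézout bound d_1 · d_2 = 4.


Common zeros: ∅; count = 0; Bézout bound = 4.

deg(f) = 2, deg(g) = 2, so Bézout bound = 4.
Scan x ∈ F_7. For each x, list the y ∈ F_7 with f(x, y) ≡ 0 and those with g(x, y) ≡ 0 (mod 7); the common zeros in that column are the intersection.
  x = 0: f ≡ 0 at y ∈ {3, 5}; g ≡ 0 at y ∈ ∅; common: ∅.
  x = 1: f ≡ 0 at y ∈ {0, 3}; g ≡ 0 at y ∈ {4, 6}; common: ∅.
  x = 2: f ≡ 0 at y ∈ {1, 4}; g ≡ 0 at y ∈ ∅; common: ∅.
  x = 3: f ≡ 0 at y ∈ {1, 6}; g ≡ 0 at y ∈ ∅; common: ∅.
  x = 4: f ≡ 0 at y ∈ {4, 5}; g ≡ 0 at y ∈ {2}; common: ∅.
  x = 5: f ≡ 0 at y ∈ {2}; g ≡ 0 at y ∈ {4, 5}; common: ∅.
  x = 6: f ≡ 0 at y ∈ {0, 6}; g ≡ 0 at y ∈ {2, 5}; common: ∅.
Collecting: common zeros = ∅, so the count is 0.
Comparison with the Bézout bound: 0 ≤ 4 = deg(f)·deg(g), as expected for curves with no common component (the affine F_7-count falls short of the bound because intersections may lie at infinity, over extension fields, or carry multiplicity).


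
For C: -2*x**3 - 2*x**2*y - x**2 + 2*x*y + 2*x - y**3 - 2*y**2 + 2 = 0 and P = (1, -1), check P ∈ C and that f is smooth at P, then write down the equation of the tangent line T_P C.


Tangent line at P: -4*x + y + 5 = 0.

Step 1: f(1, -1) = 0, so P lies on C.
Step 2: partial derivatives
  f_x(x, y) = -6*x**2 - 4*x*y - 2*x + 2*y + 2, f_y(x, y) = -2*x**2 + 2*x - 3*y**2 - 4*y.
  f_x(P) = -4, f_y(P) = 1 (gradient nonzero, so P is smooth).
Step 3: tangent line at P: -4·(x − 1) + 1·(y − -1) = 0.
Expanding: -4*x + y + 5 = 0.


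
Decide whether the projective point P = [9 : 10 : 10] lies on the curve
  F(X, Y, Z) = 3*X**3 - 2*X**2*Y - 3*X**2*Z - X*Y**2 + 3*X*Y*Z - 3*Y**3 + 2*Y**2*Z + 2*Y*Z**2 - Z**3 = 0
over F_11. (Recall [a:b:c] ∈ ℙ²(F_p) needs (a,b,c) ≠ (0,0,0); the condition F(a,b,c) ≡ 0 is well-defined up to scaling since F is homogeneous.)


F(9,10,10) ≡ 3 (mod 11); P is NOT on the curve.

Evaluate F(9, 10, 10) term-by-term (mod 11).
  3*X**3 ↦ 3·729·1·1 = 2187
  -2*X**2*Y ↦ -2·81·10·1 = -1620
  -3*X**2*Z ↦ -3·81·1·10 = -2430
  -X*Y**2 ↦ -1·9·100·1 = -900
  3*X*Y*Z ↦ 3·9·10·10 = 2700
  -3*Y**3 ↦ -3·1·1000·1 = -3000
  2*Y**2*Z ↦ 2·1·100·10 = 2000
  2*Y*Z**2 ↦ 2·1·10·100 = 2000
  -Z**3 ↦ -1·1·1·1000 = -1000
Sum: F(9, 10, 10) = (2187) + (-1620) + (-2430) + (-900) + (2700) + (-3000) + (2000) + (2000) + (-1000) = -63.
Reducing mod 11: -63 ≡ 3 (mod 11).
Since F(a, b, c) ≡ 3 ≠ 0 (mod 11), P does NOT lie on the curve.


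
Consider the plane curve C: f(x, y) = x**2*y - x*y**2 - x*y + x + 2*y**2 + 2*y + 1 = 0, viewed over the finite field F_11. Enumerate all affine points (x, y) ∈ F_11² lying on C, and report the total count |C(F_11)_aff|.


Affine F_11-points: {(2, 2), (3, 1), (3, 7), (4, 8), (4, 10), (6, 2), (6, 6), (8, 7), (8, 10), (9, 1), (9, 8), (10, 0), (10, 6)}; count = 13.

For each of the 121 pairs (x, y) ∈ F_11², evaluate f(x, y) mod 11. Record the zeros.
  x = 0: [0↦1, 1↦5, 2↦2, 3↦3, 4↦8, 5↦6, 6↦8, 7↦3, 8↦2, 9↦5, 10↦1]  zeros at y ∈ ∅
  x = 1: [0↦2, 1↦5, 2↦10, 3↦6, 4↦4, 5↦4, 6↦6, 7↦10, 8↦5, 9↦2, 10↦1]  zeros at y ∈ ∅
  x = 2: [0↦3, 1↦7, 2↦0, 3↦4, 4↦8, 5↦1, 6↦5, 7↦9, 8↦2, 9↦6, 10↦10]  zeros at y ∈ {2}
  x = 3: [0↦4, 1↦0, 2↦5, 3↦8, 4↦9, 5↦8, 6↦5, 7↦0, 8↦4, 9↦6, 10↦6]  zeros at y ∈ {1, 7}
  x = 4: [0↦5, 1↦6, 2↦3, 3↦7, 4↦7, 5↦3, 6↦6, 7↦5, 8↦0, 9↦2, 10↦0]  zeros at y ∈ {8, 10}
  x = 5: [0↦6, 1↦3, 2↦5, 3↦1, 4↦2, 5↦8, 6↦8, 7↦2, 8↦1, 9↦5, 10↦3]  zeros at y ∈ ∅
  x = 6: [0↦7, 1↦2, 2↦0, 3↦1, 4↦5, 5↦1, 6↦0, 7↦2, 8↦7, 9↦4, 10↦4]  zeros at y ∈ {2, 6}
  x = 7: [0↦8, 1↦3, 2↦10, 3↦7, 4↦5, 5↦4, 6↦4, 7↦5, 8↦7, 9↦10, 10↦3]  zeros at y ∈ ∅
  x = 8: [0↦9, 1↦6, 2↦2, 3↦8, 4↦2, 5↦6, 6↦9, 7↦0, 8↦1, 9↦1, 10↦0]  zeros at y ∈ {7, 10}
  x = 9: [0↦10, 1↦0, 2↦9, 3↦4, 4↦7, 5↦7, 6↦4, 7↦9, 8↦0, 9↦10, 10↦6]  zeros at y ∈ {1, 8}
  x = 10: [0↦0, 1↦7, 2↦9, 3↦6, 4↦9, 5↦7, 6↦0, 7↦10, 8↦4, 9↦4, 10↦10]  zeros at y ∈ {0, 6}
Collecting zeros: affine points = {(2, 2), (3, 1), (3, 7), (4, 8), (4, 10), (6, 2), (6, 6), (8, 7), (8, 10), (9, 1), (9, 8), (10, 0), (10, 6)}.
Total count |C(F_11)_aff| = 13.


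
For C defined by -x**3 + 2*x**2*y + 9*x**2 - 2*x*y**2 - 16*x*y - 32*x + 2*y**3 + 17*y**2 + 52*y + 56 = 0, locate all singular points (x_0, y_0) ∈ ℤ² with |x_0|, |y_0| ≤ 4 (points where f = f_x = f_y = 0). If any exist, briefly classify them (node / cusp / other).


Singular points: {(2, -2)}; classification: node.

Compute partial derivatives:
  f_x = -3*x**2 + 4*x*y + 18*x - 2*y**2 - 16*y - 32.
  f_y = 2*x**2 - 4*x*y - 16*x + 6*y**2 + 34*y + 52.
Scan x_0 ∈ {−4, ..., 4}. For each x_0, f_y(x_0, y) is a polynomial in y; find its integer roots y ∈ {−4, ..., 4}, then test f_x and f at those candidates.
  x = -4: f_y(-4, y) = 6*y**2 + 50*y + 148; no integer root y with |y| ≤ 4.
  x = -3: f_y(-3, y) = 6*y**2 + 46*y + 118; no integer root y with |y| ≤ 4.
  x = -2: f_y(-2, y) = 6*y**2 + 42*y + 92; no integer root y with |y| ≤ 4.
  x = -1: f_y(-1, y) = 6*y**2 + 38*y + 70; no integer root y with |y| ≤ 4.
  x = 0: f_y(0, y) = 6*y**2 + 34*y + 52; no integer root y with |y| ≤ 4.
  x = 1: f_y(1, y) = 6*y**2 + 30*y + 38; no integer root y with |y| ≤ 4.
  x = 2: f_y(2, y) = 6*y**2 + 26*y + 28; vanishes at y ∈ {-2}. (2, -2): f_x = 0, f = 0 — SINGULAR.
  x = 3: f_y(3, y) = 6*y**2 + 22*y + 22; no integer root y with |y| ≤ 4.
  x = 4: f_y(4, y) = 6*y**2 + 18*y + 20; no integer root y with |y| ≤ 4.
Only singular point on the grid: (2, -2).
Classify: substitute x = 2 + u, y = -2 + v and expand: f = -u**3 + 2*u**2*v - u**2 - 2*u*v**2 + 2*v**3 + v**2.
No constant or linear terms (consistent with a singular point). Quadratic part: -u**2 + v**2. Cubic part: -u**3 + 2*u**2*v - 2*u*v**2 + 2*v**3.
The quadratic part v**2 - u**2 = (v − u)(v + u) splits into two distinct linear factors, so there are two distinct tangent lines y − -2 = ±(x − 2) — this is a node (ordinary double point).
Classification: node.


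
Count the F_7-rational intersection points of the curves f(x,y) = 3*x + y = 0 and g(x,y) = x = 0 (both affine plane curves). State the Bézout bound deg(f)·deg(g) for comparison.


Common zeros: {(0, 0)}; count = 1; Bézout bound = 1.

deg(f) = 1, deg(g) = 1, so Bézout bound = 1.
Scan x ∈ F_7. For each x, list the y ∈ F_7 with f(x, y) ≡ 0 and those with g(x, y) ≡ 0 (mod 7); the common zeros in that column are the intersection.
  x = 0: f ≡ 0 at y ∈ {0}; g ≡ 0 at y ∈ {0, 1, 2, 3, 4, 5, 6}; common: {0}.
  x = 1: f ≡ 0 at y ∈ {4}; g ≡ 0 at y ∈ ∅; common: ∅.
  x = 2: f ≡ 0 at y ∈ {1}; g ≡ 0 at y ∈ ∅; common: ∅.
  x = 3: f ≡ 0 at y ∈ {5}; g ≡ 0 at y ∈ ∅; common: ∅.
  x = 4: f ≡ 0 at y ∈ {2}; g ≡ 0 at y ∈ ∅; common: ∅.
  x = 5: f ≡ 0 at y ∈ {6}; g ≡ 0 at y ∈ ∅; common: ∅.
  x = 6: f ≡ 0 at y ∈ {3}; g ≡ 0 at y ∈ ∅; common: ∅.
Collecting: common zeros = {(0, 0)}, so the count is 1.
Comparison with the Bézout bound: 1 ≤ 1 = deg(f)·deg(g), as expected for curves with no common component (the bound is attained).


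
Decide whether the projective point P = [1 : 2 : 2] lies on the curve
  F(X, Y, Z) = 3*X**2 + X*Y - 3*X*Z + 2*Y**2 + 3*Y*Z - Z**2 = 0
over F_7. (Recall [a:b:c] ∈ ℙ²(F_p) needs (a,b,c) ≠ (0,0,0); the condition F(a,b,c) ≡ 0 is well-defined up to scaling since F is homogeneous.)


F(1,2,2) ≡ 1 (mod 7); P is NOT on the curve.

Evaluate F(1, 2, 2) term-by-term (mod 7).
  3*X**2 ↦ 3·1·1·1 = 3
  X*Y ↦ 1·1·2·1 = 2
  -3*X*Z ↦ -3·1·1·2 = -6
  2*Y**2 ↦ 2·1·4·1 = 8
  3*Y*Z ↦ 3·1·2·2 = 12
  -Z**2 ↦ -1·1·1·4 = -4
Sum: F(1, 2, 2) = (3) + (2) + (-6) + (8) + (12) + (-4) = 15.
Reducing mod 7: 15 ≡ 1 (mod 7).
Since F(a, b, c) ≡ 1 ≠ 0 (mod 7), P does NOT lie on the curve.


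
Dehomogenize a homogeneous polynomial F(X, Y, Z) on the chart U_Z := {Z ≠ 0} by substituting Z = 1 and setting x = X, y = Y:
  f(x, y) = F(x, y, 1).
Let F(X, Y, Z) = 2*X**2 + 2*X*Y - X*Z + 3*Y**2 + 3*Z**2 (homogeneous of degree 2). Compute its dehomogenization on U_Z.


f(x, y) = 2*x**2 + 2*x*y - x + 3*y**2 + 3

On U_Z we set Z = 1. Each monomial c·X^i·Y^j·Z^k in F becomes c·x^i·y^j·1^k = c·x^i·y^j.
Substituting Z = 1: F(X, Y, 1) = 2*x**2 + 2*x*y - x + 3*y**2 + 3.
Note: deg(f) ≤ deg(F) = 2; strict inequality happens when F is divisible by Z (lost terms).


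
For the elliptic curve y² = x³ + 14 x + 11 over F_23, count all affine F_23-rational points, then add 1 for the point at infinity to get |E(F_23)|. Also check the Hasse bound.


Affine points = {(1, 7), (1, 16), (2, 1), (2, 22), (4, 4), (4, 19), (6, 9), (6, 14), (10, 1), (10, 22), (11, 1), (11, 22), (15, 10), (15, 13), (18, 0), (19, 11), (19, 12)}; affine count = 17; |E(F_23)| = 18.

Discriminant check: Δ ∝ 4a³ + 27b² = 4·14³ + 27·11² = 4·2744 + 27·121 ≡ 6 (mod 23). Nonzero ⇒ E is nonsingular.
For each x ∈ F_23, compute rhs = x³ + 14·x + 11 mod 23, then count y ∈ F_23 with y² ≡ rhs.
  x = 0: rhs = 11, matching y values: none (0 points).
  x = 1: rhs = 3, matching y values: 7, 16 (2 points).
  x = 2: rhs = 1, matching y values: 1, 22 (2 points).
  x = 3: rhs = 11, matching y values: none (0 points).
  x = 4: rhs = 16, matching y values: 4, 19 (2 points).
  x = 5: rhs = 22, matching y values: none (0 points).
  x = 6: rhs = 12, matching y values: 9, 14 (2 points).
  x = 7: rhs = 15, matching y values: none (0 points).
  x = 8: rhs = 14, matching y values: none (0 points).
  x = 9: rhs = 15, matching y values: none (0 points).
  x = 10: rhs = 1, matching y values: 1, 22 (2 points).
  x = 11: rhs = 1, matching y values: 1, 22 (2 points).
  x = 12: rhs = 21, matching y values: none (0 points).
  x = 13: rhs = 21, matching y values: none (0 points).
  x = 14: rhs = 7, matching y values: none (0 points).
  x = 15: rhs = 8, matching y values: 10, 13 (2 points).
  x = 16: rhs = 7, matching y values: none (0 points).
  x = 17: rhs = 10, matching y values: none (0 points).
  x = 18: rhs = 0, matching y values: 0 (1 points).
  x = 19: rhs = 6, matching y values: 11, 12 (2 points).
  x = 20: rhs = 11, matching y values: none (0 points).
  x = 21: rhs = 21, matching y values: none (0 points).
  x = 22: rhs = 19, matching y values: none (0 points).
Total affine count: 17.
Full point count |E(F_23)| = 17 + 1 = 18.
Hasse bound: |18 − (23+1)| = |-6| = 6 ≤ 2√23 ≈ 9.5917 ✓.


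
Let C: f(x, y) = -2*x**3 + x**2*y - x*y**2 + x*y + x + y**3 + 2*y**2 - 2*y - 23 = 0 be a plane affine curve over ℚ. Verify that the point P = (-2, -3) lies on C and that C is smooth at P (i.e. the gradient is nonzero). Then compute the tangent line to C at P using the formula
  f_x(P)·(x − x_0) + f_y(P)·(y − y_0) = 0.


Tangent line at P: -23*x + 3*y - 37 = 0.

Step 1: f(-2, -3) = 0, so P lies on C.
Step 2: partial derivatives
  f_x(x, y) = -6*x**2 + 2*x*y - y**2 + y + 1, f_y(x, y) = x**2 - 2*x*y + x + 3*y**2 + 4*y - 2.
  f_x(P) = -23, f_y(P) = 3 (gradient nonzero, so P is smooth).
Step 3: tangent line at P: -23·(x − -2) + 3·(y − -3) = 0.
Expanding: -23*x + 3*y - 37 = 0.


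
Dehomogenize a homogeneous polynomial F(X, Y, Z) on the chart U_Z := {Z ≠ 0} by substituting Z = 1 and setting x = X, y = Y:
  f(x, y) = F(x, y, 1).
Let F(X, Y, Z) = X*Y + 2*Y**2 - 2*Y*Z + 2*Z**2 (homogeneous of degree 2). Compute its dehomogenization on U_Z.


f(x, y) = x*y + 2*y**2 - 2*y + 2

On U_Z we set Z = 1. Each monomial c·X^i·Y^j·Z^k in F becomes c·x^i·y^j·1^k = c·x^i·y^j.
Substituting Z = 1: F(X, Y, 1) = x*y + 2*y**2 - 2*y + 2.
Note: deg(f) ≤ deg(F) = 2; strict inequality happens when F is divisible by Z (lost terms).


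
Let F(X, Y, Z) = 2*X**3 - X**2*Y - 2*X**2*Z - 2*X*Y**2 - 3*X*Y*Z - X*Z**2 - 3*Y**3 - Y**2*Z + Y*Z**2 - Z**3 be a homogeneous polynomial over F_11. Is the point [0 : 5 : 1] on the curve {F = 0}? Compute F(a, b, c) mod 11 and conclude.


F(0,5,1) ≡ 0 (mod 11); P is on the curve.

Evaluate F(0, 5, 1) term-by-term (mod 11).
  2*X**3 ↦ 2·0·1·1 = 0
  -X**2*Y ↦ -1·0·5·1 = 0
  -2*X**2*Z ↦ -2·0·1·1 = 0
  -2*X*Y**2 ↦ -2·0·25·1 = 0
  -3*X*Y*Z ↦ -3·0·5·1 = 0
  -X*Z**2 ↦ -1·0·1·1 = 0
  -3*Y**3 ↦ -3·1·125·1 = -375
  -Y**2*Z ↦ -1·1·25·1 = -25
  Y*Z**2 ↦ 1·1·5·1 = 5
  -Z**3 ↦ -1·1·1·1 = -1
Sum: F(0, 5, 1) = (0) + (0) + (0) + (0) + (0) + (0) + (-375) + (-25) + (5) + (-1) = -396.
Reducing mod 11: -396 ≡ 0 (mod 11).
Since F(a, b, c) ≡ 0 (mod 11), P lies on the curve.


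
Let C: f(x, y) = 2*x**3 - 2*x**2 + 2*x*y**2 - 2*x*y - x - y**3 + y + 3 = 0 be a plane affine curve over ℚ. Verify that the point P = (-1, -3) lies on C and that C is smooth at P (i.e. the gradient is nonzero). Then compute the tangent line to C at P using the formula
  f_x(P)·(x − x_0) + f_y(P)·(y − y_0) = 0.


Tangent line at P: 33*x - 12*y - 3 = 0.

Step 1: f(-1, -3) = 0, so P lies on C.
Step 2: partial derivatives
  f_x(x, y) = 6*x**2 - 4*x + 2*y**2 - 2*y - 1, f_y(x, y) = 4*x*y - 2*x - 3*y**2 + 1.
  f_x(P) = 33, f_y(P) = -12 (gradient nonzero, so P is smooth).
Step 3: tangent line at P: 33·(x − -1) + -12·(y − -3) = 0.
Expanding: 33*x - 12*y - 3 = 0.


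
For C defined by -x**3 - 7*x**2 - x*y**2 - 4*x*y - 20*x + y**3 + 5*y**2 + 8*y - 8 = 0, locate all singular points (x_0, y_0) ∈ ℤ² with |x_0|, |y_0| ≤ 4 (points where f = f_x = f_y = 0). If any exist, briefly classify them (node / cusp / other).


Singular points: {(-2, -2)}; classification: node.

Compute partial derivatives:
  f_x = -3*x**2 - 14*x - y**2 - 4*y - 20.
  f_y = -2*x*y - 4*x + 3*y**2 + 10*y + 8.
Scan x_0 ∈ {−4, ..., 4}. For each x_0, f_y(x_0, y) is a polynomial in y; find its integer roots y ∈ {−4, ..., 4}, then test f_x and f at those candidates.
  x = -4: f_y(-4, y) = 3*y**2 + 18*y + 24; vanishes at y ∈ {-4, -2}. (-4, -4): f_x = -12 ≠ 0; (-4, -2): f_x = -8 ≠ 0.
  x = -3: f_y(-3, y) = 3*y**2 + 16*y + 20; vanishes at y ∈ {-2}. (-3, -2): f_x = -1 ≠ 0.
  x = -2: f_y(-2, y) = 3*y**2 + 14*y + 16; vanishes at y ∈ {-2}. (-2, -2): f_x = 0, f = 0 — SINGULAR.
  x = -1: f_y(-1, y) = 3*y**2 + 12*y + 12; vanishes at y ∈ {-2}. (-1, -2): f_x = -5 ≠ 0.
  x = 0: f_y(0, y) = 3*y**2 + 10*y + 8; vanishes at y ∈ {-2}. (0, -2): f_x = -16 ≠ 0.
  x = 1: f_y(1, y) = 3*y**2 + 8*y + 4; vanishes at y ∈ {-2}. (1, -2): f_x = -33 ≠ 0.
  x = 2: f_y(2, y) = 3*y**2 + 6*y; vanishes at y ∈ {-2, 0}. (2, -2): f_x = -56 ≠ 0; (2, 0): f_x = -60 ≠ 0.
  x = 3: f_y(3, y) = 3*y**2 + 4*y - 4; vanishes at y ∈ {-2}. (3, -2): f_x = -85 ≠ 0.
  x = 4: f_y(4, y) = 3*y**2 + 2*y - 8; vanishes at y ∈ {-2}. (4, -2): f_x = -120 ≠ 0.
Only singular point on the grid: (-2, -2).
Classify: substitute x = -2 + u, y = -2 + v and expand: f = -u**3 - u**2 - u*v**2 + v**3 + v**2.
No constant or linear terms (consistent with a singular point). Quadratic part: -u**2 + v**2. Cubic part: -u**3 - u*v**2 + v**3.
The quadratic part v**2 - u**2 = (v − u)(v + u) splits into two distinct linear factors, so there are two distinct tangent lines y − -2 = ±(x − -2) — this is a node (ordinary double point).
Classification: node.


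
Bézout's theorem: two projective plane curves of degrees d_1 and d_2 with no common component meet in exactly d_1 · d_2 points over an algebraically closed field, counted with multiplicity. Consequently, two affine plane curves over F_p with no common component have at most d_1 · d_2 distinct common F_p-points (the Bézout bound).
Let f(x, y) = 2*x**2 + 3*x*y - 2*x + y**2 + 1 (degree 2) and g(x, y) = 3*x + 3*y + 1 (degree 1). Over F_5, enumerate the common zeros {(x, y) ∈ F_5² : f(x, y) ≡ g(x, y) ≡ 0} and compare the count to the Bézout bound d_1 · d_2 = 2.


Common zeros: {(0, 3)}; count = 1; Bézout bound = 2.

deg(f) = 2, deg(g) = 1, so Bézout bound = 2.
Scan x ∈ F_5. For each x, list the y ∈ F_5 with f(x, y) ≡ 0 and those with g(x, y) ≡ 0 (mod 5); the common zeros in that column are the intersection.
  x = 0: f ≡ 0 at y ∈ {2, 3}; g ≡ 0 at y ∈ {3}; common: {3}.
  x = 1: f ≡ 0 at y ∈ {1}; g ≡ 0 at y ∈ {2}; common: ∅.
  x = 2: f ≡ 0 at y ∈ {0, 4}; g ≡ 0 at y ∈ {1}; common: ∅.
  x = 3: f ≡ 0 at y ∈ {2, 4}; g ≡ 0 at y ∈ {0}; common: ∅.
  x = 4: f ≡ 0 at y ∈ {0, 3}; g ≡ 0 at y ∈ {4}; common: ∅.
Collecting: common zeros = {(0, 3)}, so the count is 1.
Comparison with the Bézout bound: 1 ≤ 2 = deg(f)·deg(g), as expected for curves with no common component (the affine F_5-count falls short of the bound because intersections may lie at infinity, over extension fields, or carry multiplicity).


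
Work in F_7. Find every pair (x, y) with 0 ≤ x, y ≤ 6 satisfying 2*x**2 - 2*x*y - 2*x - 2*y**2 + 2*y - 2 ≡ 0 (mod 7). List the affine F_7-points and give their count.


Affine F_7-points: {(0, 3), (0, 5), (4, 1), (4, 3), (5, 1), (5, 2), (6, 4), (6, 5)}; count = 8.

For each of the 49 pairs (x, y) ∈ F_7², evaluate f(x, y) mod 7. Record the zeros.
  x = 0: [0↦5, 1↦5, 2↦1, 3↦0, 4↦2, 5↦0, 6↦1]  zeros at y ∈ {3, 5}
  x = 1: [0↦5, 1↦3, 2↦4, 3↦1, 4↦1, 5↦4, 6↦3]  zeros at y ∈ ∅
  x = 2: [0↦2, 1↦5, 2↦4, 3↦6, 4↦4, 5↦5, 6↦2]  zeros at y ∈ ∅
  x = 3: [0↦3, 1↦4, 2↦1, 3↦1, 4↦4, 5↦3, 6↦5]  zeros at y ∈ ∅
  x = 4: [0↦1, 1↦0, 2↦2, 3↦0, 4↦1, 5↦5, 6↦5]  zeros at y ∈ {1, 3}
  x = 5: [0↦3, 1↦0, 2↦0, 3↦3, 4↦2, 5↦4, 6↦2]  zeros at y ∈ {1, 2}
  x = 6: [0↦2, 1↦4, 2↦2, 3↦3, 4↦0, 5↦0, 6↦3]  zeros at y ∈ {4, 5}
Collecting zeros: affine points = {(0, 3), (0, 5), (4, 1), (4, 3), (5, 1), (5, 2), (6, 4), (6, 5)}.
Total count |C(F_7)_aff| = 8.


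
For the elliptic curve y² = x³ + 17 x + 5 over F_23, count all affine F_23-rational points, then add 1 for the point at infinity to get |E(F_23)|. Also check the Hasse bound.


Affine points = {(1, 0), (2, 1), (2, 22), (5, 10), (5, 13), (6, 1), (6, 22), (8, 3), (8, 20), (9, 6), (9, 17), (10, 5), (10, 18), (13, 10), (13, 13), (15, 1), (15, 22), (16, 7), (16, 16), (17, 3), (17, 20), (18, 5), (18, 18), (21, 3), (21, 20)}; affine count = 25; |E(F_23)| = 26.

Discriminant check: Δ ∝ 4a³ + 27b² = 4·17³ + 27·5² = 4·4913 + 27·25 ≡ 18 (mod 23). Nonzero ⇒ E is nonsingular.
For each x ∈ F_23, compute rhs = x³ + 17·x + 5 mod 23, then count y ∈ F_23 with y² ≡ rhs.
  x = 0: rhs = 5, matching y values: none (0 points).
  x = 1: rhs = 0, matching y values: 0 (1 points).
  x = 2: rhs = 1, matching y values: 1, 22 (2 points).
  x = 3: rhs = 14, matching y values: none (0 points).
  x = 4: rhs = 22, matching y values: none (0 points).
  x = 5: rhs = 8, matching y values: 10, 13 (2 points).
  x = 6: rhs = 1, matching y values: 1, 22 (2 points).
  x = 7: rhs = 7, matching y values: none (0 points).
  x = 8: rhs = 9, matching y values: 3, 20 (2 points).
  x = 9: rhs = 13, matching y values: 6, 17 (2 points).
  x = 10: rhs = 2, matching y values: 5, 18 (2 points).
  x = 11: rhs = 5, matching y values: none (0 points).
  x = 12: rhs = 5, matching y values: none (0 points).
  x = 13: rhs = 8, matching y values: 10, 13 (2 points).
  x = 14: rhs = 20, matching y values: none (0 points).
  x = 15: rhs = 1, matching y values: 1, 22 (2 points).
  x = 16: rhs = 3, matching y values: 7, 16 (2 points).
  x = 17: rhs = 9, matching y values: 3, 20 (2 points).
  x = 18: rhs = 2, matching y values: 5, 18 (2 points).
  x = 19: rhs = 11, matching y values: none (0 points).
  x = 20: rhs = 19, matching y values: none (0 points).
  x = 21: rhs = 9, matching y values: 3, 20 (2 points).
  x = 22: rhs = 10, matching y values: none (0 points).
Total affine count: 25.
Full point count |E(F_23)| = 25 + 1 = 26.
Hasse bound: |26 − (23+1)| = |2| = 2 ≤ 2√23 ≈ 9.5917 ✓.


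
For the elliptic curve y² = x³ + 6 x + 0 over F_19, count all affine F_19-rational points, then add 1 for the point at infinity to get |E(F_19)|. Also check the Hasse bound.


Affine points = {(0, 0), (1, 8), (1, 11), (2, 1), (2, 18), (3, 8), (3, 11), (6, 9), (6, 10), (7, 9), (7, 10), (8, 3), (8, 16), (9, 2), (9, 17), (14, 4), (14, 15), (15, 8), (15, 11)}; affine count = 19; |E(F_19)| = 20.

Discriminant check: Δ ∝ 4a³ + 27b² = 4·6³ + 27·0² = 4·216 + 27·0 ≡ 9 (mod 19). Nonzero ⇒ E is nonsingular.
For each x ∈ F_19, compute rhs = x³ + 6·x + 0 mod 19, then count y ∈ F_19 with y² ≡ rhs.
  x = 0: rhs = 0, matching y values: 0 (1 points).
  x = 1: rhs = 7, matching y values: 8, 11 (2 points).
  x = 2: rhs = 1, matching y values: 1, 18 (2 points).
  x = 3: rhs = 7, matching y values: 8, 11 (2 points).
  x = 4: rhs = 12, matching y values: none (0 points).
  x = 5: rhs = 3, matching y values: none (0 points).
  x = 6: rhs = 5, matching y values: 9, 10 (2 points).
  x = 7: rhs = 5, matching y values: 9, 10 (2 points).
  x = 8: rhs = 9, matching y values: 3, 16 (2 points).
  x = 9: rhs = 4, matching y values: 2, 17 (2 points).
  x = 10: rhs = 15, matching y values: none (0 points).
  x = 11: rhs = 10, matching y values: none (0 points).
  x = 12: rhs = 14, matching y values: none (0 points).
  x = 13: rhs = 14, matching y values: none (0 points).
  x = 14: rhs = 16, matching y values: 4, 15 (2 points).
  x = 15: rhs = 7, matching y values: 8, 11 (2 points).
  x = 16: rhs = 12, matching y values: none (0 points).
  x = 17: rhs = 18, matching y values: none (0 points).
  x = 18: rhs = 12, matching y values: none (0 points).
Total affine count: 19.
Full point count |E(F_19)| = 19 + 1 = 20.
Hasse bound: |20 − (19+1)| = |0| = 0 ≤ 2√19 ≈ 8.7178 ✓.


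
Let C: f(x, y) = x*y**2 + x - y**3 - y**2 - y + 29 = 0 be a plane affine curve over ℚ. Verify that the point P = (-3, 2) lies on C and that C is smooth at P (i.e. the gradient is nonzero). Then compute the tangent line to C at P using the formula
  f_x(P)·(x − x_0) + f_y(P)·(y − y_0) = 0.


Tangent line at P: 5*x - 29*y + 73 = 0.

Step 1: f(-3, 2) = 0, so P lies on C.
Step 2: partial derivatives
  f_x(x, y) = y**2 + 1, f_y(x, y) = 2*x*y - 3*y**2 - 2*y - 1.
  f_x(P) = 5, f_y(P) = -29 (gradient nonzero, so P is smooth).
Step 3: tangent line at P: 5·(x − -3) + -29·(y − 2) = 0.
Expanding: 5*x - 29*y + 73 = 0.


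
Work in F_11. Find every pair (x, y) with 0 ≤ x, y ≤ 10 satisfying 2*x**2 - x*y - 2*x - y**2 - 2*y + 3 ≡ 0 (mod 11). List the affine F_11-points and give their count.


Affine F_11-points: {(0, 1), (0, 8), (2, 9), (4, 2), (4, 3), (5, 7), (5, 8), (7, 1), (9, 2), (9, 9)}; count = 10.

For each of the 121 pairs (x, y) ∈ F_11², evaluate f(x, y) mod 11. Record the zeros.
  x = 0: [0↦3, 1↦0, 2↦6, 3↦10, 4↦1, 5↦1, 6↦10, 7↦6, 8↦0, 9↦3, 10↦4]  zeros at y ∈ {1, 8}
  x = 1: [0↦3, 1↦10, 2↦4, 3↦7, 4↦8, 5↦7, 6↦4, 7↦10, 8↦3, 9↦5, 10↦5]  zeros at y ∈ ∅
  x = 2: [0↦7, 1↦2, 2↦6, 3↦8, 4↦8, 5↦6, 6↦2, 7↦7, 8↦10, 9↦0, 10↦10]  zeros at y ∈ {9}
  x = 3: [0↦4, 1↦9, 2↦1, 3↦2, 4↦1, 5↦9, 6↦4, 7↦8, 8↦10, 9↦10, 10↦8]  zeros at y ∈ ∅
  x = 4: [0↦5, 1↦9, 2↦0, 3↦0, 4↦9, 5↦5, 6↦10, 7↦2, 8↦3, 9↦2, 10↦10]  zeros at y ∈ {2, 3}
  x = 5: [0↦10, 1↦2, 2↦3, 3↦2, 4↦10, 5↦5, 6↦9, 7↦0, 8↦0, 9↦9, 10↦5]  zeros at y ∈ {7, 8}
  x = 6: [0↦8, 1↦10, 2↦10, 3↦8, 4↦4, 5↦9, 6↦1, 7↦2, 8↦1, 9↦9, 10↦4]  zeros at y ∈ ∅
  x = 7: [0↦10, 1↦0, 2↦10, 3↦7, 4↦2, 5↦6, 6↦8, 7↦8, 8↦6, 9↦2, 10↦7]  zeros at y ∈ {1}
  x = 8: [0↦5, 1↦5, 2↦3, 3↦10, 4↦4, 5↦7, 6↦8, 7↦7, 8↦4, 9↦10, 10↦3]  zeros at y ∈ ∅
  x = 9: [0↦4, 1↦3, 2↦0, 3↦6, 4↦10, 5↦1, 6↦1, 7↦10, 8↦6, 9↦0, 10↦3]  zeros at y ∈ {2, 9}
  x = 10: [0↦7, 1↦5, 2↦1, 3↦6, 4↦9, 5↦10, 6↦9, 7↦6, 8↦1, 9↦5, 10↦7]  zeros at y ∈ ∅
Collecting zeros: affine points = {(0, 1), (0, 8), (2, 9), (4, 2), (4, 3), (5, 7), (5, 8), (7, 1), (9, 2), (9, 9)}.
Total count |C(F_11)_aff| = 10.


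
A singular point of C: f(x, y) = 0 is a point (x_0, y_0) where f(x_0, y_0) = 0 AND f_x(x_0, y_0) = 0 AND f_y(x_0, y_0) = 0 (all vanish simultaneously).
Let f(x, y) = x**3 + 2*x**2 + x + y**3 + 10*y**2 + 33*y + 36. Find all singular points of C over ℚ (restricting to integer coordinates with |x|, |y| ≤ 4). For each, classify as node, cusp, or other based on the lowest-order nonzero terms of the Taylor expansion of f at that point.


Singular points: {(-1, -3)}; classification: node.

Compute partial derivatives:
  f_x = 3*x**2 + 4*x + 1.
  f_y = 3*y**2 + 20*y + 33.
Scan x_0 ∈ {−4, ..., 4}. For each x_0, f_y(x_0, y) is a polynomial in y; find its integer roots y ∈ {−4, ..., 4}, then test f_x and f at those candidates.
  x = -4: f_y(-4, y) = 3*y**2 + 20*y + 33; vanishes at y ∈ {-3}. (-4, -3): f_x = 33 ≠ 0.
  x = -3: f_y(-3, y) = 3*y**2 + 20*y + 33; vanishes at y ∈ {-3}. (-3, -3): f_x = 16 ≠ 0.
  x = -2: f_y(-2, y) = 3*y**2 + 20*y + 33; vanishes at y ∈ {-3}. (-2, -3): f_x = 5 ≠ 0.
  x = -1: f_y(-1, y) = 3*y**2 + 20*y + 33; vanishes at y ∈ {-3}. (-1, -3): f_x = 0, f = 0 — SINGULAR.
  x = 0: f_y(0, y) = 3*y**2 + 20*y + 33; vanishes at y ∈ {-3}. (0, -3): f_x = 1 ≠ 0.
  x = 1: f_y(1, y) = 3*y**2 + 20*y + 33; vanishes at y ∈ {-3}. (1, -3): f_x = 8 ≠ 0.
  x = 2: f_y(2, y) = 3*y**2 + 20*y + 33; vanishes at y ∈ {-3}. (2, -3): f_x = 21 ≠ 0.
  x = 3: f_y(3, y) = 3*y**2 + 20*y + 33; vanishes at y ∈ {-3}. (3, -3): f_x = 40 ≠ 0.
  x = 4: f_y(4, y) = 3*y**2 + 20*y + 33; vanishes at y ∈ {-3}. (4, -3): f_x = 65 ≠ 0.
Only singular point on the grid: (-1, -3).
Classify: substitute x = -1 + u, y = -3 + v and expand: f = u**3 - u**2 + v**3 + v**2.
No constant or linear terms (consistent with a singular point). Quadratic part: -u**2 + v**2. Cubic part: u**3 + v**3.
The quadratic part v**2 - u**2 = (v − u)(v + u) splits into two distinct linear factors, so there are two distinct tangent lines y − -3 = ±(x − -1) — this is a node (ordinary double point).
Classification: node.


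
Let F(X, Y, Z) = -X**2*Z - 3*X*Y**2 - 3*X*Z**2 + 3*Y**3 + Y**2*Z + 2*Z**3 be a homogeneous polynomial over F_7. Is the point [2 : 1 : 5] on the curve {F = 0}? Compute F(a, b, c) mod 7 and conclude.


F(2,1,5) ≡ 5 (mod 7); P is NOT on the curve.

Evaluate F(2, 1, 5) term-by-term (mod 7).
  -X**2*Z ↦ -1·4·1·5 = -20
  -3*X*Y**2 ↦ -3·2·1·1 = -6
  -3*X*Z**2 ↦ -3·2·1·25 = -150
  3*Y**3 ↦ 3·1·1·1 = 3
  Y**2*Z ↦ 1·1·1·5 = 5
  2*Z**3 ↦ 2·1·1·125 = 250
Sum: F(2, 1, 5) = (-20) + (-6) + (-150) + (3) + (5) + (250) = 82.
Reducing mod 7: 82 ≡ 5 (mod 7).
Since F(a, b, c) ≡ 5 ≠ 0 (mod 7), P does NOT lie on the curve.


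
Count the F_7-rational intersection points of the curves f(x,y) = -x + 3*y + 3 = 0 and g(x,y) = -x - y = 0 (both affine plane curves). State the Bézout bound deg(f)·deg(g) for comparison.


Common zeros: {(6, 1)}; count = 1; Bézout bound = 1.

deg(f) = 1, deg(g) = 1, so Bézout bound = 1.
Scan x ∈ F_7. For each x, list the y ∈ F_7 with f(x, y) ≡ 0 and those with g(x, y) ≡ 0 (mod 7); the common zeros in that column are the intersection.
  x = 0: f ≡ 0 at y ∈ {6}; g ≡ 0 at y ∈ {0}; common: ∅.
  x = 1: f ≡ 0 at y ∈ {4}; g ≡ 0 at y ∈ {6}; common: ∅.
  x = 2: f ≡ 0 at y ∈ {2}; g ≡ 0 at y ∈ {5}; common: ∅.
  x = 3: f ≡ 0 at y ∈ {0}; g ≡ 0 at y ∈ {4}; common: ∅.
  x = 4: f ≡ 0 at y ∈ {5}; g ≡ 0 at y ∈ {3}; common: ∅.
  x = 5: f ≡ 0 at y ∈ {3}; g ≡ 0 at y ∈ {2}; common: ∅.
  x = 6: f ≡ 0 at y ∈ {1}; g ≡ 0 at y ∈ {1}; common: {1}.
Collecting: common zeros = {(6, 1)}, so the count is 1.
Comparison with the Bézout bound: 1 ≤ 1 = deg(f)·deg(g), as expected for curves with no common component (the bound is attained).


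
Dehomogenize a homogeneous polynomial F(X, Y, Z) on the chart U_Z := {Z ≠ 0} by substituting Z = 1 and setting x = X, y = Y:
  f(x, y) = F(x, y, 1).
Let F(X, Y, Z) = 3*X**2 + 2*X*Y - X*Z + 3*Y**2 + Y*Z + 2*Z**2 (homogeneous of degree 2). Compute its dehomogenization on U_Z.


f(x, y) = 3*x**2 + 2*x*y - x + 3*y**2 + y + 2

On U_Z we set Z = 1. Each monomial c·X^i·Y^j·Z^k in F becomes c·x^i·y^j·1^k = c·x^i·y^j.
Substituting Z = 1: F(X, Y, 1) = 3*x**2 + 2*x*y - x + 3*y**2 + y + 2.
Note: deg(f) ≤ deg(F) = 2; strict inequality happens when F is divisible by Z (lost terms).


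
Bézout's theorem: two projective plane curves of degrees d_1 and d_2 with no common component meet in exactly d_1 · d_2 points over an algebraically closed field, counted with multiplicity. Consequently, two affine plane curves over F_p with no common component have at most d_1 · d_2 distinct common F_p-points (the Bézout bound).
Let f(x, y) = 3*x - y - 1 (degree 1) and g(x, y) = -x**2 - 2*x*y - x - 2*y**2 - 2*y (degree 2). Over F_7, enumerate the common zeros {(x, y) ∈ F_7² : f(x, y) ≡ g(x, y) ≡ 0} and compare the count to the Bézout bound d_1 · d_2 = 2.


Common zeros: {(0, 6)}; count = 1; Bézout bound = 2.

deg(f) = 1, deg(g) = 2, so Bézout bound = 2.
Scan x ∈ F_7. For each x, list the y ∈ F_7 with f(x, y) ≡ 0 and those with g(x, y) ≡ 0 (mod 7); the common zeros in that column are the intersection.
  x = 0: f ≡ 0 at y ∈ {6}; g ≡ 0 at y ∈ {0, 6}; common: {6}.
  x = 1: f ≡ 0 at y ∈ {2}; g ≡ 0 at y ∈ {6}; common: ∅.
  x = 2: f ≡ 0 at y ∈ {5}; g ≡ 0 at y ∈ {1, 3}; common: ∅.
  x = 3: f ≡ 0 at y ∈ {1}; g ≡ 0 at y ∈ ∅; common: ∅.
  x = 4: f ≡ 0 at y ∈ {4}; g ≡ 0 at y ∈ ∅; common: ∅.
  x = 5: f ≡ 0 at y ∈ {0}; g ≡ 0 at y ∈ {3, 5}; common: ∅.
  x = 6: f ≡ 0 at y ∈ {3}; g ≡ 0 at y ∈ {0}; common: ∅.
Collecting: common zeros = {(0, 6)}, so the count is 1.
Comparison with the Bézout bound: 1 ≤ 2 = deg(f)·deg(g), as expected for curves with no common component (the affine F_7-count falls short of the bound because intersections may lie at infinity, over extension fields, or carry multiplicity).


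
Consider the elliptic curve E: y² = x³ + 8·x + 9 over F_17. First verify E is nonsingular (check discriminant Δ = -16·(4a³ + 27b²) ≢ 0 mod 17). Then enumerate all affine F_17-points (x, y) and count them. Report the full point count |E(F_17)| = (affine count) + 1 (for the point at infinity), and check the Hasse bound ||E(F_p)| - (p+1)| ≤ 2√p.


Affine points = {(0, 3), (0, 14), (1, 1), (1, 16), (2, 4), (2, 13), (3, 3), (3, 14), (5, 2), (5, 15), (6, 1), (6, 16), (7, 0), (10, 1), (10, 16), (11, 0), (13, 7), (13, 10), (14, 3), (14, 14), (15, 6), (15, 11), (16, 0)}; affine count = 23; |E(F_17)| = 24.

Discriminant check: Δ ∝ 4a³ + 27b² = 4·8³ + 27·9² = 4·512 + 27·81 ≡ 2 (mod 17). Nonzero ⇒ E is nonsingular.
For each x ∈ F_17, compute rhs = x³ + 8·x + 9 mod 17, then count y ∈ F_17 with y² ≡ rhs.
  x = 0: rhs = 9, matching y values: 3, 14 (2 points).
  x = 1: rhs = 1, matching y values: 1, 16 (2 points).
  x = 2: rhs = 16, matching y values: 4, 13 (2 points).
  x = 3: rhs = 9, matching y values: 3, 14 (2 points).
  x = 4: rhs = 3, matching y values: none (0 points).
  x = 5: rhs = 4, matching y values: 2, 15 (2 points).
  x = 6: rhs = 1, matching y values: 1, 16 (2 points).
  x = 7: rhs = 0, matching y values: 0 (1 points).
  x = 8: rhs = 7, matching y values: none (0 points).
  x = 9: rhs = 11, matching y values: none (0 points).
  x = 10: rhs = 1, matching y values: 1, 16 (2 points).
  x = 11: rhs = 0, matching y values: 0 (1 points).
  x = 12: rhs = 14, matching y values: none (0 points).
  x = 13: rhs = 15, matching y values: 7, 10 (2 points).
  x = 14: rhs = 9, matching y values: 3, 14 (2 points).
  x = 15: rhs = 2, matching y values: 6, 11 (2 points).
  x = 16: rhs = 0, matching y values: 0 (1 points).
Total affine count: 23.
Full point count |E(F_17)| = 23 + 1 = 24.
Hasse bound: |24 − (17+1)| = |6| = 6 ≤ 2√17 ≈ 8.2462 ✓.


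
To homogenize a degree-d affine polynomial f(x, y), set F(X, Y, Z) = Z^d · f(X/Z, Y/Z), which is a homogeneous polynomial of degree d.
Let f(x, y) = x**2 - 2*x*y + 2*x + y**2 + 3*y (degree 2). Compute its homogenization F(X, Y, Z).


F(X, Y, Z) = X**2 - 2*X*Y + 2*X*Z + Y**2 + 3*Y*Z

deg(f) = 2.
Substitute x = X/Z, y = Y/Z into f, then multiply by Z^2.
  monomial 1·x^2·y^0 ↦ 1·X^2·Y^0·Z^0.
  monomial -2·x^1·y^1 ↦ -2·X^1·Y^1·Z^0.
  monomial 2·x^1·y^0 ↦ 2·X^1·Y^0·Z^1.
  monomial 1·x^0·y^2 ↦ 1·X^0·Y^2·Z^0.
  monomial 3·x^0·y^1 ↦ 3·X^0·Y^1·Z^1.
Collecting: F(X, Y, Z) = X**2 - 2*X*Y + 2*X*Z + Y**2 + 3*Y*Z.


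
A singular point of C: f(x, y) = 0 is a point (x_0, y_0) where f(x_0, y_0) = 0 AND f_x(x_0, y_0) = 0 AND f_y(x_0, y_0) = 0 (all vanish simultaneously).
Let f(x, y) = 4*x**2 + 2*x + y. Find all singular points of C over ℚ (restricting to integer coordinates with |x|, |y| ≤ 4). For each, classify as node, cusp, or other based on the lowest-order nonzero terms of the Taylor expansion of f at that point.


No singular points in the scanned grid; C is smooth there.

Compute partial derivatives:
  f_x = 8*x + 2.
  f_y = 1.
f_y = 1 is a nonzero constant, so f_y never vanishes: no point (x, y) can satisfy f = f_x = f_y = 0. In particular no (x, y) ∈ {−4, ..., 4}² is singular; the curve is smooth.


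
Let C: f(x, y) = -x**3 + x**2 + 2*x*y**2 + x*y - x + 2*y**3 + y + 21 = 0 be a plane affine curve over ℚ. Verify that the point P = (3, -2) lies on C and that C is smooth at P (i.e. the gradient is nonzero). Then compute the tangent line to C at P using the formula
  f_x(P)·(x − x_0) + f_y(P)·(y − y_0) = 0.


Tangent line at P: -16*x + 4*y + 56 = 0.

Step 1: f(3, -2) = 0, so P lies on C.
Step 2: partial derivatives
  f_x(x, y) = -3*x**2 + 2*x + 2*y**2 + y - 1, f_y(x, y) = 4*x*y + x + 6*y**2 + 1.
  f_x(P) = -16, f_y(P) = 4 (gradient nonzero, so P is smooth).
Step 3: tangent line at P: -16·(x − 3) + 4·(y − -2) = 0.
Expanding: -16*x + 4*y + 56 = 0.


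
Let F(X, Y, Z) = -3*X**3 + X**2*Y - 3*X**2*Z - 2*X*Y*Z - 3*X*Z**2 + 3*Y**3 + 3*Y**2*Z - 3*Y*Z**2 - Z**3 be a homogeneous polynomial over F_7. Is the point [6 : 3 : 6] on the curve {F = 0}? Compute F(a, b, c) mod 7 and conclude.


F(6,3,6) ≡ 3 (mod 7); P is NOT on the curve.

Evaluate F(6, 3, 6) term-by-term (mod 7).
  -3*X**3 ↦ -3·216·1·1 = -648
  X**2*Y ↦ 1·36·3·1 = 108
  -3*X**2*Z ↦ -3·36·1·6 = -648
  -2*X*Y*Z ↦ -2·6·3·6 = -216
  -3*X*Z**2 ↦ -3·6·1·36 = -648
  3*Y**3 ↦ 3·1·27·1 = 81
  3*Y**2*Z ↦ 3·1·9·6 = 162
  -3*Y*Z**2 ↦ -3·1·3·36 = -324
  -Z**3 ↦ -1·1·1·216 = -216
Sum: F(6, 3, 6) = (-648) + (108) + (-648) + (-216) + (-648) + (81) + (162) + (-324) + (-216) = -2349.
Reducing mod 7: -2349 ≡ 3 (mod 7).
Since F(a, b, c) ≡ 3 ≠ 0 (mod 7), P does NOT lie on the curve.


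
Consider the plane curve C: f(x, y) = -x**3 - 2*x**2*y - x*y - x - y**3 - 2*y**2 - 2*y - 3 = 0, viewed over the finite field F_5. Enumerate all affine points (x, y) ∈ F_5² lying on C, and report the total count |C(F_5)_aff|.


Affine F_5-points: {(1, 0), (1, 3), (3, 2), (4, 3)}; count = 4.

For each of the 25 pairs (x, y) ∈ F_5², evaluate f(x, y) mod 5. Record the zeros.
  x = 0: [0↦2, 1↦2, 2↦2, 3↦1, 4↦3]  zeros at y ∈ ∅
  x = 1: [0↦0, 1↦2, 2↦4, 3↦0, 4↦4]  zeros at y ∈ {0, 3}
  x = 2: [0↦2, 1↦2, 2↦2, 3↦1, 4↦3]  zeros at y ∈ ∅
  x = 3: [0↦2, 1↦1, 2↦0, 3↦3, 4↦4]  zeros at y ∈ {2}
  x = 4: [0↦4, 1↦3, 2↦2, 3↦0, 4↦1]  zeros at y ∈ {3}
Collecting zeros: affine points = {(1, 0), (1, 3), (3, 2), (4, 3)}.
Total count |C(F_5)_aff| = 4.
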